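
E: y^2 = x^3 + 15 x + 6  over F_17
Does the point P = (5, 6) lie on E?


Check whether y^2 = x^3 + 15 x + 6 (mod 17) for (x, y) = (5, 6).
LHS: y^2 = 6^2 mod 17 = 2
RHS: x^3 + 15 x + 6 = 5^3 + 15*5 + 6 mod 17 = 2
LHS = RHS

Yes, on the curve


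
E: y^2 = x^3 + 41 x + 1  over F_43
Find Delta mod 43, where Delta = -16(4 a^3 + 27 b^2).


4 a^3 + 27 b^2 = 4*41^3 + 27*1^2 = 275684 + 27 = 275711
Delta = -16 * (275711) = -4411376
Delta mod 43 = 37

Delta = 37 (mod 43)


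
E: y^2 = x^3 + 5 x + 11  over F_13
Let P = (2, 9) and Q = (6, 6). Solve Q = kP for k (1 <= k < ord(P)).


Enumerate multiples of P until we hit Q = (6, 6):
  1P = (2, 9)
  2P = (6, 6)
Match found at i = 2.

k = 2


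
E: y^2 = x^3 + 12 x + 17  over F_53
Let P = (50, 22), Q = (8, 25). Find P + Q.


P != Q, so use the chord formula.
s = (y2 - y1) / (x2 - x1) = (3) / (11) mod 53 = 34
x3 = s^2 - x1 - x2 mod 53 = 34^2 - 50 - 8 = 38
y3 = s (x1 - x3) - y1 mod 53 = 34 * (50 - 38) - 22 = 15

P + Q = (38, 15)


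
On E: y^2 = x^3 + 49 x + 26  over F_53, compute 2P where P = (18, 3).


Doubling: s = (3 x1^2 + a) / (2 y1)
s = (3*18^2 + 49) / (2*3) mod 53 = 20
x3 = s^2 - 2 x1 mod 53 = 20^2 - 2*18 = 46
y3 = s (x1 - x3) - y1 mod 53 = 20 * (18 - 46) - 3 = 20

2P = (46, 20)


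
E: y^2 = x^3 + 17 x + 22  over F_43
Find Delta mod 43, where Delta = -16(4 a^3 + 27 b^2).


4 a^3 + 27 b^2 = 4*17^3 + 27*22^2 = 19652 + 13068 = 32720
Delta = -16 * (32720) = -523520
Delta mod 43 = 5

Delta = 5 (mod 43)


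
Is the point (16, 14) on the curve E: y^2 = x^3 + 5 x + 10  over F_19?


Check whether y^2 = x^3 + 5 x + 10 (mod 19) for (x, y) = (16, 14).
LHS: y^2 = 14^2 mod 19 = 6
RHS: x^3 + 5 x + 10 = 16^3 + 5*16 + 10 mod 19 = 6
LHS = RHS

Yes, on the curve


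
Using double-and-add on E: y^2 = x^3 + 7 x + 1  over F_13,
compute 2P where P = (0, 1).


k = 2 = 10_2 (binary, LSB first: 01)
Double-and-add from P = (0, 1):
  bit 0 = 0: acc unchanged = O
  bit 1 = 1: acc = O + (9, 0) = (9, 0)

2P = (9, 0)


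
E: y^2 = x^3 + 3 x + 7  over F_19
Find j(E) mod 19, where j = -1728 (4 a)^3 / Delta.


Delta = -16(4 a^3 + 27 b^2) mod 19 = 18
-1728 * (4 a)^3 = -1728 * (4*3)^3 mod 19 = 18
j = 18 * 18^(-1) mod 19 = 1

j = 1 (mod 19)


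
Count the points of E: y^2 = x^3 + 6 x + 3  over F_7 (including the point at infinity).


For each x in F_7, count y with y^2 = x^3 + 6 x + 3 mod 7:
  x = 2: RHS = 2, y in [3, 4]  -> 2 point(s)
  x = 4: RHS = 0, y in [0]  -> 1 point(s)
  x = 5: RHS = 4, y in [2, 5]  -> 2 point(s)
Affine points: 5. Add the point at infinity: total = 6.

#E(F_7) = 6


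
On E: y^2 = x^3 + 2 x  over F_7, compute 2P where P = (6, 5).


Doubling: s = (3 x1^2 + a) / (2 y1)
s = (3*6^2 + 2) / (2*5) mod 7 = 4
x3 = s^2 - 2 x1 mod 7 = 4^2 - 2*6 = 4
y3 = s (x1 - x3) - y1 mod 7 = 4 * (6 - 4) - 5 = 3

2P = (4, 3)


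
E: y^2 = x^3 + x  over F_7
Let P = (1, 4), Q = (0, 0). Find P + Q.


P != Q, so use the chord formula.
s = (y2 - y1) / (x2 - x1) = (3) / (6) mod 7 = 4
x3 = s^2 - x1 - x2 mod 7 = 4^2 - 1 - 0 = 1
y3 = s (x1 - x3) - y1 mod 7 = 4 * (1 - 1) - 4 = 3

P + Q = (1, 3)


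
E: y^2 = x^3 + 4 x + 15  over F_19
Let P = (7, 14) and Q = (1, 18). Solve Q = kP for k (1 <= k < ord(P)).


Enumerate multiples of P until we hit Q = (1, 18):
  1P = (7, 14)
  2P = (9, 1)
  3P = (12, 9)
  4P = (1, 18)
Match found at i = 4.

k = 4


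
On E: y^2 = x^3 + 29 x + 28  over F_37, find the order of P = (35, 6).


Compute successive multiples of P until we hit O:
  1P = (35, 6)
  2P = (0, 18)
  3P = (1, 13)
  4P = (27, 25)
  5P = (24, 28)
  6P = (19, 36)
  7P = (16, 0)
  8P = (19, 1)
  ... (continuing to 14P)
  14P = O

ord(P) = 14


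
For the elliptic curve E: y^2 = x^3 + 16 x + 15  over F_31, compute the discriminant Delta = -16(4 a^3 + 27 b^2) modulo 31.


4 a^3 + 27 b^2 = 4*16^3 + 27*15^2 = 16384 + 6075 = 22459
Delta = -16 * (22459) = -359344
Delta mod 31 = 8

Delta = 8 (mod 31)


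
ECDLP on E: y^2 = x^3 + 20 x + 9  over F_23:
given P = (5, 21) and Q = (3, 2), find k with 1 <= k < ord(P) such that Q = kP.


Enumerate multiples of P until we hit Q = (3, 2):
  1P = (5, 21)
  2P = (15, 21)
  3P = (3, 2)
Match found at i = 3.

k = 3


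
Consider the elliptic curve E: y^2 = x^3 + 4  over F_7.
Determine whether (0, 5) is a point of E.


Check whether y^2 = x^3 + 0 x + 4 (mod 7) for (x, y) = (0, 5).
LHS: y^2 = 5^2 mod 7 = 4
RHS: x^3 + 0 x + 4 = 0^3 + 0*0 + 4 mod 7 = 4
LHS = RHS

Yes, on the curve


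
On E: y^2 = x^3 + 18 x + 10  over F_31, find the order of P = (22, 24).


Compute successive multiples of P until we hit O:
  1P = (22, 24)
  2P = (7, 13)
  3P = (21, 16)
  4P = (21, 15)
  5P = (7, 18)
  6P = (22, 7)
  7P = O

ord(P) = 7


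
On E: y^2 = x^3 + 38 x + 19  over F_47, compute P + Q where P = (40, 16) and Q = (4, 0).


P != Q, so use the chord formula.
s = (y2 - y1) / (x2 - x1) = (31) / (11) mod 47 = 37
x3 = s^2 - x1 - x2 mod 47 = 37^2 - 40 - 4 = 9
y3 = s (x1 - x3) - y1 mod 47 = 37 * (40 - 9) - 16 = 3

P + Q = (9, 3)


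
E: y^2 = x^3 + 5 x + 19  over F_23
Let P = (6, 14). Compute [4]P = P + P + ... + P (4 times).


k = 4 = 100_2 (binary, LSB first: 001)
Double-and-add from P = (6, 14):
  bit 0 = 0: acc unchanged = O
  bit 1 = 0: acc unchanged = O
  bit 2 = 1: acc = O + (5, 13) = (5, 13)

4P = (5, 13)


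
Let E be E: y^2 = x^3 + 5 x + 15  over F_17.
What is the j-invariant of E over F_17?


Delta = -16(4 a^3 + 27 b^2) mod 17 = 13
-1728 * (4 a)^3 = -1728 * (4*5)^3 mod 17 = 9
j = 9 * 13^(-1) mod 17 = 2

j = 2 (mod 17)


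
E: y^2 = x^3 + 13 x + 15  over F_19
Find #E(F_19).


For each x in F_19, count y with y^2 = x^3 + 13 x + 15 mod 19:
  x = 2: RHS = 11, y in [7, 12]  -> 2 point(s)
  x = 3: RHS = 5, y in [9, 10]  -> 2 point(s)
  x = 4: RHS = 17, y in [6, 13]  -> 2 point(s)
  x = 6: RHS = 5, y in [9, 10]  -> 2 point(s)
  x = 8: RHS = 4, y in [2, 17]  -> 2 point(s)
  x = 9: RHS = 6, y in [5, 14]  -> 2 point(s)
  x = 10: RHS = 5, y in [9, 10]  -> 2 point(s)
  x = 11: RHS = 7, y in [8, 11]  -> 2 point(s)
  x = 13: RHS = 6, y in [5, 14]  -> 2 point(s)
  x = 16: RHS = 6, y in [5, 14]  -> 2 point(s)
  x = 17: RHS = 0, y in [0]  -> 1 point(s)
  x = 18: RHS = 1, y in [1, 18]  -> 2 point(s)
Affine points: 23. Add the point at infinity: total = 24.

#E(F_19) = 24


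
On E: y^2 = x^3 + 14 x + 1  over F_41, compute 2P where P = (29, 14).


Doubling: s = (3 x1^2 + a) / (2 y1)
s = (3*29^2 + 14) / (2*14) mod 41 = 13
x3 = s^2 - 2 x1 mod 41 = 13^2 - 2*29 = 29
y3 = s (x1 - x3) - y1 mod 41 = 13 * (29 - 29) - 14 = 27

2P = (29, 27)


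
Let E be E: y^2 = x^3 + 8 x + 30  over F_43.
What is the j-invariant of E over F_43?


Delta = -16(4 a^3 + 27 b^2) mod 43 = 4
-1728 * (4 a)^3 = -1728 * (4*8)^3 mod 43 = 27
j = 27 * 4^(-1) mod 43 = 39

j = 39 (mod 43)


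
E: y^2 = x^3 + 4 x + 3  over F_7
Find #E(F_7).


For each x in F_7, count y with y^2 = x^3 + 4 x + 3 mod 7:
  x = 1: RHS = 1, y in [1, 6]  -> 2 point(s)
  x = 3: RHS = 0, y in [0]  -> 1 point(s)
  x = 5: RHS = 1, y in [1, 6]  -> 2 point(s)
Affine points: 5. Add the point at infinity: total = 6.

#E(F_7) = 6


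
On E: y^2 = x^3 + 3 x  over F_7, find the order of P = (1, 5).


Compute successive multiples of P until we hit O:
  1P = (1, 5)
  2P = (2, 0)
  3P = (1, 2)
  4P = O

ord(P) = 4


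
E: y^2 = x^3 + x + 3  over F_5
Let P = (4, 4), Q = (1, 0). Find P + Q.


P != Q, so use the chord formula.
s = (y2 - y1) / (x2 - x1) = (1) / (2) mod 5 = 3
x3 = s^2 - x1 - x2 mod 5 = 3^2 - 4 - 1 = 4
y3 = s (x1 - x3) - y1 mod 5 = 3 * (4 - 4) - 4 = 1

P + Q = (4, 1)


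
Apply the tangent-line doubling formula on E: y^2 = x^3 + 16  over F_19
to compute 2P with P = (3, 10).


Doubling: s = (3 x1^2 + a) / (2 y1)
s = (3*3^2 + 0) / (2*10) mod 19 = 8
x3 = s^2 - 2 x1 mod 19 = 8^2 - 2*3 = 1
y3 = s (x1 - x3) - y1 mod 19 = 8 * (3 - 1) - 10 = 6

2P = (1, 6)


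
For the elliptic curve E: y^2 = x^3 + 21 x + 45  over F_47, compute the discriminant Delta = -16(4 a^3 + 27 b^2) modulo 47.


4 a^3 + 27 b^2 = 4*21^3 + 27*45^2 = 37044 + 54675 = 91719
Delta = -16 * (91719) = -1467504
Delta mod 47 = 24

Delta = 24 (mod 47)


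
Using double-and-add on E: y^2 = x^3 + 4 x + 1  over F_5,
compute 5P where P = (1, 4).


k = 5 = 101_2 (binary, LSB first: 101)
Double-and-add from P = (1, 4):
  bit 0 = 1: acc = O + (1, 4) = (1, 4)
  bit 1 = 0: acc unchanged = (1, 4)
  bit 2 = 1: acc = (1, 4) + (3, 0) = (0, 4)

5P = (0, 4)


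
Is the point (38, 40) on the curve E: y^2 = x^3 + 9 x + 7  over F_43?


Check whether y^2 = x^3 + 9 x + 7 (mod 43) for (x, y) = (38, 40).
LHS: y^2 = 40^2 mod 43 = 9
RHS: x^3 + 9 x + 7 = 38^3 + 9*38 + 7 mod 43 = 9
LHS = RHS

Yes, on the curve


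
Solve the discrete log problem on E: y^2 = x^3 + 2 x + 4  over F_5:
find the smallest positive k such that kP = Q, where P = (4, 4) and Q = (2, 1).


Enumerate multiples of P until we hit Q = (2, 1):
  1P = (4, 4)
  2P = (2, 1)
Match found at i = 2.

k = 2


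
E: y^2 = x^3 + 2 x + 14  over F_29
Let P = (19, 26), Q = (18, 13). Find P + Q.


P != Q, so use the chord formula.
s = (y2 - y1) / (x2 - x1) = (16) / (28) mod 29 = 13
x3 = s^2 - x1 - x2 mod 29 = 13^2 - 19 - 18 = 16
y3 = s (x1 - x3) - y1 mod 29 = 13 * (19 - 16) - 26 = 13

P + Q = (16, 13)


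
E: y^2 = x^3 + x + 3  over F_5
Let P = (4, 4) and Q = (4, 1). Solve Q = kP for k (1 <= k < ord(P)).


Enumerate multiples of P until we hit Q = (4, 1):
  1P = (4, 4)
  2P = (1, 0)
  3P = (4, 1)
Match found at i = 3.

k = 3


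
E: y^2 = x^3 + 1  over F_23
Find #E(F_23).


For each x in F_23, count y with y^2 = x^3 + 0 x + 1 mod 23:
  x = 0: RHS = 1, y in [1, 22]  -> 2 point(s)
  x = 1: RHS = 2, y in [5, 18]  -> 2 point(s)
  x = 2: RHS = 9, y in [3, 20]  -> 2 point(s)
  x = 10: RHS = 12, y in [9, 14]  -> 2 point(s)
  x = 12: RHS = 4, y in [2, 21]  -> 2 point(s)
  x = 13: RHS = 13, y in [6, 17]  -> 2 point(s)
  x = 14: RHS = 8, y in [10, 13]  -> 2 point(s)
  x = 15: RHS = 18, y in [8, 15]  -> 2 point(s)
  x = 16: RHS = 3, y in [7, 16]  -> 2 point(s)
  x = 19: RHS = 6, y in [11, 12]  -> 2 point(s)
  x = 21: RHS = 16, y in [4, 19]  -> 2 point(s)
  x = 22: RHS = 0, y in [0]  -> 1 point(s)
Affine points: 23. Add the point at infinity: total = 24.

#E(F_23) = 24


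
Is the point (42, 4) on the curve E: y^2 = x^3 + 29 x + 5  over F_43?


Check whether y^2 = x^3 + 29 x + 5 (mod 43) for (x, y) = (42, 4).
LHS: y^2 = 4^2 mod 43 = 16
RHS: x^3 + 29 x + 5 = 42^3 + 29*42 + 5 mod 43 = 18
LHS != RHS

No, not on the curve


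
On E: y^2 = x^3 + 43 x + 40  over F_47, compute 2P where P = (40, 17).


Doubling: s = (3 x1^2 + a) / (2 y1)
s = (3*40^2 + 43) / (2*17) mod 47 = 36
x3 = s^2 - 2 x1 mod 47 = 36^2 - 2*40 = 41
y3 = s (x1 - x3) - y1 mod 47 = 36 * (40 - 41) - 17 = 41

2P = (41, 41)


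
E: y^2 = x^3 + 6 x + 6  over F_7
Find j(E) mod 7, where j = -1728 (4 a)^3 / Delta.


Delta = -16(4 a^3 + 27 b^2) mod 7 = 3
-1728 * (4 a)^3 = -1728 * (4*6)^3 mod 7 = 6
j = 6 * 3^(-1) mod 7 = 2

j = 2 (mod 7)


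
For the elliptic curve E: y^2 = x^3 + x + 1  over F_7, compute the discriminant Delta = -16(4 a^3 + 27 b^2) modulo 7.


4 a^3 + 27 b^2 = 4*1^3 + 27*1^2 = 4 + 27 = 31
Delta = -16 * (31) = -496
Delta mod 7 = 1

Delta = 1 (mod 7)


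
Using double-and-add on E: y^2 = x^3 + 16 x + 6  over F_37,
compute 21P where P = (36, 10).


k = 21 = 10101_2 (binary, LSB first: 10101)
Double-and-add from P = (36, 10):
  bit 0 = 1: acc = O + (36, 10) = (36, 10)
  bit 1 = 0: acc unchanged = (36, 10)
  bit 2 = 1: acc = (36, 10) + (20, 36) = (27, 17)
  bit 3 = 0: acc unchanged = (27, 17)
  bit 4 = 1: acc = (27, 17) + (5, 10) = (9, 19)

21P = (9, 19)


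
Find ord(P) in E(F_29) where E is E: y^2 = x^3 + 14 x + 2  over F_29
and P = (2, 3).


Compute successive multiples of P until we hit O:
  1P = (2, 3)
  2P = (18, 5)
  3P = (14, 10)
  4P = (22, 24)
  5P = (4, 21)
  6P = (17, 7)
  7P = (16, 1)
  8P = (27, 13)
  ... (continuing to 35P)
  35P = O

ord(P) = 35


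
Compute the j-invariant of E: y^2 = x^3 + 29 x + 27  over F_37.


Delta = -16(4 a^3 + 27 b^2) mod 37 = 2
-1728 * (4 a)^3 = -1728 * (4*29)^3 mod 37 = 6
j = 6 * 2^(-1) mod 37 = 3

j = 3 (mod 37)


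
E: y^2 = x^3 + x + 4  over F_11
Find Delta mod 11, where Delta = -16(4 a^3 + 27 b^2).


4 a^3 + 27 b^2 = 4*1^3 + 27*4^2 = 4 + 432 = 436
Delta = -16 * (436) = -6976
Delta mod 11 = 9

Delta = 9 (mod 11)


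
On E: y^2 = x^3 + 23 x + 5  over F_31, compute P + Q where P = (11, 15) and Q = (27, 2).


P != Q, so use the chord formula.
s = (y2 - y1) / (x2 - x1) = (18) / (16) mod 31 = 5
x3 = s^2 - x1 - x2 mod 31 = 5^2 - 11 - 27 = 18
y3 = s (x1 - x3) - y1 mod 31 = 5 * (11 - 18) - 15 = 12

P + Q = (18, 12)


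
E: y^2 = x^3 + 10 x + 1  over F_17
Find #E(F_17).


For each x in F_17, count y with y^2 = x^3 + 10 x + 1 mod 17:
  x = 0: RHS = 1, y in [1, 16]  -> 2 point(s)
  x = 8: RHS = 15, y in [7, 10]  -> 2 point(s)
  x = 9: RHS = 4, y in [2, 15]  -> 2 point(s)
  x = 10: RHS = 13, y in [8, 9]  -> 2 point(s)
  x = 12: RHS = 13, y in [8, 9]  -> 2 point(s)
  x = 13: RHS = 16, y in [4, 13]  -> 2 point(s)
Affine points: 12. Add the point at infinity: total = 13.

#E(F_17) = 13


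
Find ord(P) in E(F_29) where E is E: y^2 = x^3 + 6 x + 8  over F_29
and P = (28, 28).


Compute successive multiples of P until we hit O:
  1P = (28, 28)
  2P = (15, 15)
  3P = (16, 13)
  4P = (21, 17)
  5P = (2, 17)
  6P = (6, 17)
  7P = (17, 21)
  8P = (17, 8)
  ... (continuing to 15P)
  15P = O

ord(P) = 15


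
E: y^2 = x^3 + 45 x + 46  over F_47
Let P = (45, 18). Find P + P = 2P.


Doubling: s = (3 x1^2 + a) / (2 y1)
s = (3*45^2 + 45) / (2*18) mod 47 = 29
x3 = s^2 - 2 x1 mod 47 = 29^2 - 2*45 = 46
y3 = s (x1 - x3) - y1 mod 47 = 29 * (45 - 46) - 18 = 0

2P = (46, 0)


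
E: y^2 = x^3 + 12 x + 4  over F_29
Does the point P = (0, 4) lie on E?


Check whether y^2 = x^3 + 12 x + 4 (mod 29) for (x, y) = (0, 4).
LHS: y^2 = 4^2 mod 29 = 16
RHS: x^3 + 12 x + 4 = 0^3 + 12*0 + 4 mod 29 = 4
LHS != RHS

No, not on the curve


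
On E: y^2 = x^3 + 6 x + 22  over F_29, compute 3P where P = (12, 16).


k = 3 = 11_2 (binary, LSB first: 11)
Double-and-add from P = (12, 16):
  bit 0 = 1: acc = O + (12, 16) = (12, 16)
  bit 1 = 1: acc = (12, 16) + (6, 19) = (4, 9)

3P = (4, 9)


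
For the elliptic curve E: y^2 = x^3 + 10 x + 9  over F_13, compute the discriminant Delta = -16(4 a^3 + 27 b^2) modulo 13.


4 a^3 + 27 b^2 = 4*10^3 + 27*9^2 = 4000 + 2187 = 6187
Delta = -16 * (6187) = -98992
Delta mod 13 = 3

Delta = 3 (mod 13)


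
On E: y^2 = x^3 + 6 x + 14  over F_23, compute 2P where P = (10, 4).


Doubling: s = (3 x1^2 + a) / (2 y1)
s = (3*10^2 + 6) / (2*4) mod 23 = 21
x3 = s^2 - 2 x1 mod 23 = 21^2 - 2*10 = 7
y3 = s (x1 - x3) - y1 mod 23 = 21 * (10 - 7) - 4 = 13

2P = (7, 13)


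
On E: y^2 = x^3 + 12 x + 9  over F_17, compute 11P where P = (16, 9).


k = 11 = 1011_2 (binary, LSB first: 1101)
Double-and-add from P = (16, 9):
  bit 0 = 1: acc = O + (16, 9) = (16, 9)
  bit 1 = 1: acc = (16, 9) + (6, 5) = (4, 6)
  bit 2 = 0: acc unchanged = (4, 6)
  bit 3 = 1: acc = (4, 6) + (9, 8) = (13, 4)

11P = (13, 4)


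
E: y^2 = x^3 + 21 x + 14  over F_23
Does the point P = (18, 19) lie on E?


Check whether y^2 = x^3 + 21 x + 14 (mod 23) for (x, y) = (18, 19).
LHS: y^2 = 19^2 mod 23 = 16
RHS: x^3 + 21 x + 14 = 18^3 + 21*18 + 14 mod 23 = 14
LHS != RHS

No, not on the curve


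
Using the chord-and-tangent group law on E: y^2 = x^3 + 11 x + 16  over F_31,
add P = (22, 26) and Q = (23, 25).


P != Q, so use the chord formula.
s = (y2 - y1) / (x2 - x1) = (30) / (1) mod 31 = 30
x3 = s^2 - x1 - x2 mod 31 = 30^2 - 22 - 23 = 18
y3 = s (x1 - x3) - y1 mod 31 = 30 * (22 - 18) - 26 = 1

P + Q = (18, 1)


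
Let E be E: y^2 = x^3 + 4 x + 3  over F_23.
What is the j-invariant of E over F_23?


Delta = -16(4 a^3 + 27 b^2) mod 23 = 20
-1728 * (4 a)^3 = -1728 * (4*4)^3 mod 23 = 17
j = 17 * 20^(-1) mod 23 = 2

j = 2 (mod 23)


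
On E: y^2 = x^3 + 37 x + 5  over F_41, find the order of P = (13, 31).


Compute successive multiples of P until we hit O:
  1P = (13, 31)
  2P = (7, 19)
  3P = (25, 27)
  4P = (35, 31)
  5P = (34, 10)
  6P = (36, 33)
  7P = (32, 3)
  8P = (21, 11)
  ... (continuing to 53P)
  53P = O

ord(P) = 53


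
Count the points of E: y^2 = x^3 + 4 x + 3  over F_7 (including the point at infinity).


For each x in F_7, count y with y^2 = x^3 + 4 x + 3 mod 7:
  x = 1: RHS = 1, y in [1, 6]  -> 2 point(s)
  x = 3: RHS = 0, y in [0]  -> 1 point(s)
  x = 5: RHS = 1, y in [1, 6]  -> 2 point(s)
Affine points: 5. Add the point at infinity: total = 6.

#E(F_7) = 6


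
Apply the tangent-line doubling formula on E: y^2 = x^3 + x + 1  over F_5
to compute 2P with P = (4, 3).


Doubling: s = (3 x1^2 + a) / (2 y1)
s = (3*4^2 + 1) / (2*3) mod 5 = 4
x3 = s^2 - 2 x1 mod 5 = 4^2 - 2*4 = 3
y3 = s (x1 - x3) - y1 mod 5 = 4 * (4 - 3) - 3 = 1

2P = (3, 1)


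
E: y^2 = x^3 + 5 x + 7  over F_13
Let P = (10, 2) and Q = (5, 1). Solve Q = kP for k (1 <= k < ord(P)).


Enumerate multiples of P until we hit Q = (5, 1):
  1P = (10, 2)
  2P = (5, 12)
  3P = (2, 8)
  4P = (4, 0)
  5P = (2, 5)
  6P = (5, 1)
Match found at i = 6.

k = 6


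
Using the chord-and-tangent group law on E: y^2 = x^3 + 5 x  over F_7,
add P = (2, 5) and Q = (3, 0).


P != Q, so use the chord formula.
s = (y2 - y1) / (x2 - x1) = (2) / (1) mod 7 = 2
x3 = s^2 - x1 - x2 mod 7 = 2^2 - 2 - 3 = 6
y3 = s (x1 - x3) - y1 mod 7 = 2 * (2 - 6) - 5 = 1

P + Q = (6, 1)


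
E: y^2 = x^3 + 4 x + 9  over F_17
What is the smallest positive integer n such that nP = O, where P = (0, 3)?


Compute successive multiples of P until we hit O:
  1P = (0, 3)
  2P = (8, 3)
  3P = (9, 14)
  4P = (16, 2)
  5P = (2, 12)
  6P = (14, 2)
  7P = (5, 1)
  8P = (4, 2)
  ... (continuing to 18P)
  18P = O

ord(P) = 18


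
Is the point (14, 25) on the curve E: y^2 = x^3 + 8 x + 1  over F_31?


Check whether y^2 = x^3 + 8 x + 1 (mod 31) for (x, y) = (14, 25).
LHS: y^2 = 25^2 mod 31 = 5
RHS: x^3 + 8 x + 1 = 14^3 + 8*14 + 1 mod 31 = 5
LHS = RHS

Yes, on the curve


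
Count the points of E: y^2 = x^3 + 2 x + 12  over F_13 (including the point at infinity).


For each x in F_13, count y with y^2 = x^3 + 2 x + 12 mod 13:
  x = 0: RHS = 12, y in [5, 8]  -> 2 point(s)
  x = 5: RHS = 4, y in [2, 11]  -> 2 point(s)
  x = 11: RHS = 0, y in [0]  -> 1 point(s)
  x = 12: RHS = 9, y in [3, 10]  -> 2 point(s)
Affine points: 7. Add the point at infinity: total = 8.

#E(F_13) = 8


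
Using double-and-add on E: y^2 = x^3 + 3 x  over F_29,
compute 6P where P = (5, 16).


k = 6 = 110_2 (binary, LSB first: 011)
Double-and-add from P = (5, 16):
  bit 0 = 0: acc unchanged = O
  bit 1 = 1: acc = O + (28, 24) = (28, 24)
  bit 2 = 1: acc = (28, 24) + (7, 4) = (22, 19)

6P = (22, 19)


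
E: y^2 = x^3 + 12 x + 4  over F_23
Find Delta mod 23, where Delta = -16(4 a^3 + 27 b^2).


4 a^3 + 27 b^2 = 4*12^3 + 27*4^2 = 6912 + 432 = 7344
Delta = -16 * (7344) = -117504
Delta mod 23 = 3

Delta = 3 (mod 23)


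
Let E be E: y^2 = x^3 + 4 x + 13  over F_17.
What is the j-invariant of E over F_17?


Delta = -16(4 a^3 + 27 b^2) mod 17 = 8
-1728 * (4 a)^3 = -1728 * (4*4)^3 mod 17 = 11
j = 11 * 8^(-1) mod 17 = 12

j = 12 (mod 17)


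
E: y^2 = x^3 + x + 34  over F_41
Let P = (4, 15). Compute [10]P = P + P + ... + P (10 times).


k = 10 = 1010_2 (binary, LSB first: 0101)
Double-and-add from P = (4, 15):
  bit 0 = 0: acc unchanged = O
  bit 1 = 1: acc = O + (1, 35) = (1, 35)
  bit 2 = 0: acc unchanged = (1, 35)
  bit 3 = 1: acc = (1, 35) + (21, 38) = (14, 2)

10P = (14, 2)


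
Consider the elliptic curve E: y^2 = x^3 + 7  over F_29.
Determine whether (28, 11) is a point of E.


Check whether y^2 = x^3 + 0 x + 7 (mod 29) for (x, y) = (28, 11).
LHS: y^2 = 11^2 mod 29 = 5
RHS: x^3 + 0 x + 7 = 28^3 + 0*28 + 7 mod 29 = 6
LHS != RHS

No, not on the curve


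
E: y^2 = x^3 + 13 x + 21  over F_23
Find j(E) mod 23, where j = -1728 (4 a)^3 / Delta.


Delta = -16(4 a^3 + 27 b^2) mod 23 = 11
-1728 * (4 a)^3 = -1728 * (4*13)^3 mod 23 = 19
j = 19 * 11^(-1) mod 23 = 8

j = 8 (mod 23)


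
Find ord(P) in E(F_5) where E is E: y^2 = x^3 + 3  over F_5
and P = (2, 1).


Compute successive multiples of P until we hit O:
  1P = (2, 1)
  2P = (2, 4)
  3P = O

ord(P) = 3


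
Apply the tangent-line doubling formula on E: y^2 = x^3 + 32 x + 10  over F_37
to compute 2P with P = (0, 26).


Doubling: s = (3 x1^2 + a) / (2 y1)
s = (3*0^2 + 32) / (2*26) mod 37 = 12
x3 = s^2 - 2 x1 mod 37 = 12^2 - 2*0 = 33
y3 = s (x1 - x3) - y1 mod 37 = 12 * (0 - 33) - 26 = 22

2P = (33, 22)


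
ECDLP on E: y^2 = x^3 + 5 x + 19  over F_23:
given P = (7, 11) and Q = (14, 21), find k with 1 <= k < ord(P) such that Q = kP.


Enumerate multiples of P until we hit Q = (14, 21):
  1P = (7, 11)
  2P = (21, 1)
  3P = (11, 5)
  4P = (13, 21)
  5P = (16, 20)
  6P = (1, 18)
  7P = (17, 16)
  8P = (5, 13)
  9P = (12, 17)
  10P = (22, 17)
  11P = (19, 21)
  12P = (6, 9)
  13P = (14, 21)
Match found at i = 13.

k = 13


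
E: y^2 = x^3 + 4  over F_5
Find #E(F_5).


For each x in F_5, count y with y^2 = x^3 + 0 x + 4 mod 5:
  x = 0: RHS = 4, y in [2, 3]  -> 2 point(s)
  x = 1: RHS = 0, y in [0]  -> 1 point(s)
  x = 3: RHS = 1, y in [1, 4]  -> 2 point(s)
Affine points: 5. Add the point at infinity: total = 6.

#E(F_5) = 6


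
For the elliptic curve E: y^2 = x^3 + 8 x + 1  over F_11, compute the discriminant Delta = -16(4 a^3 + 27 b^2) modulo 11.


4 a^3 + 27 b^2 = 4*8^3 + 27*1^2 = 2048 + 27 = 2075
Delta = -16 * (2075) = -33200
Delta mod 11 = 9

Delta = 9 (mod 11)


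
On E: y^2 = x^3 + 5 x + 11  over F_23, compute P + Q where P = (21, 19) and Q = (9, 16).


P != Q, so use the chord formula.
s = (y2 - y1) / (x2 - x1) = (20) / (11) mod 23 = 6
x3 = s^2 - x1 - x2 mod 23 = 6^2 - 21 - 9 = 6
y3 = s (x1 - x3) - y1 mod 23 = 6 * (21 - 6) - 19 = 2

P + Q = (6, 2)


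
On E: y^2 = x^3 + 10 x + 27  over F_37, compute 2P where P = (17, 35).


Doubling: s = (3 x1^2 + a) / (2 y1)
s = (3*17^2 + 10) / (2*35) mod 37 = 12
x3 = s^2 - 2 x1 mod 37 = 12^2 - 2*17 = 36
y3 = s (x1 - x3) - y1 mod 37 = 12 * (17 - 36) - 35 = 33

2P = (36, 33)


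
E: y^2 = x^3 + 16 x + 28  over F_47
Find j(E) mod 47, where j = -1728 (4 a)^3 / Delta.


Delta = -16(4 a^3 + 27 b^2) mod 47 = 16
-1728 * (4 a)^3 = -1728 * (4*16)^3 mod 47 = 40
j = 40 * 16^(-1) mod 47 = 26

j = 26 (mod 47)


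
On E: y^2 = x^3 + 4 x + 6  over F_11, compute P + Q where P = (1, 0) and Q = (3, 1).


P != Q, so use the chord formula.
s = (y2 - y1) / (x2 - x1) = (1) / (2) mod 11 = 6
x3 = s^2 - x1 - x2 mod 11 = 6^2 - 1 - 3 = 10
y3 = s (x1 - x3) - y1 mod 11 = 6 * (1 - 10) - 0 = 1

P + Q = (10, 1)


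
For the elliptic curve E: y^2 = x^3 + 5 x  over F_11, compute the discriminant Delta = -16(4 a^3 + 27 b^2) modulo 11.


4 a^3 + 27 b^2 = 4*5^3 + 27*0^2 = 500 + 0 = 500
Delta = -16 * (500) = -8000
Delta mod 11 = 8

Delta = 8 (mod 11)


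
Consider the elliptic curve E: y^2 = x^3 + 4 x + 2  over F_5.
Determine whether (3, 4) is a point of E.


Check whether y^2 = x^3 + 4 x + 2 (mod 5) for (x, y) = (3, 4).
LHS: y^2 = 4^2 mod 5 = 1
RHS: x^3 + 4 x + 2 = 3^3 + 4*3 + 2 mod 5 = 1
LHS = RHS

Yes, on the curve


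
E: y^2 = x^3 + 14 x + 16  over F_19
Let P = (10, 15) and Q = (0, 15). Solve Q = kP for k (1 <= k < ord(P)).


Enumerate multiples of P until we hit Q = (0, 15):
  1P = (10, 15)
  2P = (16, 2)
  3P = (13, 1)
  4P = (3, 3)
  5P = (7, 1)
  6P = (9, 15)
  7P = (0, 4)
  8P = (18, 18)
  9P = (14, 12)
  10P = (11, 0)
  11P = (14, 7)
  12P = (18, 1)
  13P = (0, 15)
Match found at i = 13.

k = 13


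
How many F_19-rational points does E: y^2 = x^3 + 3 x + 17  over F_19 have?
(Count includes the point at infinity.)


For each x in F_19, count y with y^2 = x^3 + 3 x + 17 mod 19:
  x = 0: RHS = 17, y in [6, 13]  -> 2 point(s)
  x = 4: RHS = 17, y in [6, 13]  -> 2 point(s)
  x = 5: RHS = 5, y in [9, 10]  -> 2 point(s)
  x = 6: RHS = 4, y in [2, 17]  -> 2 point(s)
  x = 7: RHS = 1, y in [1, 18]  -> 2 point(s)
  x = 13: RHS = 11, y in [7, 12]  -> 2 point(s)
  x = 15: RHS = 17, y in [6, 13]  -> 2 point(s)
  x = 16: RHS = 0, y in [0]  -> 1 point(s)
Affine points: 15. Add the point at infinity: total = 16.

#E(F_19) = 16


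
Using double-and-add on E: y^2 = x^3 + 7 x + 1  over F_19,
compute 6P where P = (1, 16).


k = 6 = 110_2 (binary, LSB first: 011)
Double-and-add from P = (1, 16):
  bit 0 = 0: acc unchanged = O
  bit 1 = 1: acc = O + (5, 16) = (5, 16)
  bit 2 = 1: acc = (5, 16) + (10, 8) = (2, 2)

6P = (2, 2)


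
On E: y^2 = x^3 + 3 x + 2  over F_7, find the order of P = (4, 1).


Compute successive multiples of P until we hit O:
  1P = (4, 1)
  2P = (0, 3)
  3P = (5, 3)
  4P = (2, 3)
  5P = (2, 4)
  6P = (5, 4)
  7P = (0, 4)
  8P = (4, 6)
  ... (continuing to 9P)
  9P = O

ord(P) = 9


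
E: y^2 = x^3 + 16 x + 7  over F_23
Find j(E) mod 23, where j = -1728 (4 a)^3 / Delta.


Delta = -16(4 a^3 + 27 b^2) mod 23 = 2
-1728 * (4 a)^3 = -1728 * (4*16)^3 mod 23 = 7
j = 7 * 2^(-1) mod 23 = 15

j = 15 (mod 23)


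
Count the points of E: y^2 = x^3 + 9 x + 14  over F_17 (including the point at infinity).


For each x in F_17, count y with y^2 = x^3 + 9 x + 14 mod 17:
  x = 3: RHS = 0, y in [0]  -> 1 point(s)
  x = 9: RHS = 8, y in [5, 12]  -> 2 point(s)
  x = 10: RHS = 16, y in [4, 13]  -> 2 point(s)
  x = 11: RHS = 16, y in [4, 13]  -> 2 point(s)
  x = 13: RHS = 16, y in [4, 13]  -> 2 point(s)
  x = 16: RHS = 4, y in [2, 15]  -> 2 point(s)
Affine points: 11. Add the point at infinity: total = 12.

#E(F_17) = 12


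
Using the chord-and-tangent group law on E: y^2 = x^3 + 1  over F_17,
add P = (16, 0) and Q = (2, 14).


P != Q, so use the chord formula.
s = (y2 - y1) / (x2 - x1) = (14) / (3) mod 17 = 16
x3 = s^2 - x1 - x2 mod 17 = 16^2 - 16 - 2 = 0
y3 = s (x1 - x3) - y1 mod 17 = 16 * (16 - 0) - 0 = 1

P + Q = (0, 1)


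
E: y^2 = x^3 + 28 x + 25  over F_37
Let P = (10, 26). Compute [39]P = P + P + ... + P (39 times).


k = 39 = 100111_2 (binary, LSB first: 111001)
Double-and-add from P = (10, 26):
  bit 0 = 1: acc = O + (10, 26) = (10, 26)
  bit 1 = 1: acc = (10, 26) + (13, 12) = (7, 34)
  bit 2 = 1: acc = (7, 34) + (23, 21) = (0, 32)
  bit 3 = 0: acc unchanged = (0, 32)
  bit 4 = 0: acc unchanged = (0, 32)
  bit 5 = 1: acc = (0, 32) + (22, 35) = (18, 16)

39P = (18, 16)


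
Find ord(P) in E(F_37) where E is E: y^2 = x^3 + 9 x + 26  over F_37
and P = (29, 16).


Compute successive multiples of P until we hit O:
  1P = (29, 16)
  2P = (7, 32)
  3P = (0, 10)
  4P = (34, 34)
  5P = (21, 35)
  6P = (36, 33)
  7P = (30, 8)
  8P = (5, 14)
  ... (continuing to 22P)
  22P = O

ord(P) = 22


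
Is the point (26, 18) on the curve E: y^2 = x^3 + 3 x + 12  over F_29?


Check whether y^2 = x^3 + 3 x + 12 (mod 29) for (x, y) = (26, 18).
LHS: y^2 = 18^2 mod 29 = 5
RHS: x^3 + 3 x + 12 = 26^3 + 3*26 + 12 mod 29 = 5
LHS = RHS

Yes, on the curve


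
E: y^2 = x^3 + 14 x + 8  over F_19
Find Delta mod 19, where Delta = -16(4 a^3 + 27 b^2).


4 a^3 + 27 b^2 = 4*14^3 + 27*8^2 = 10976 + 1728 = 12704
Delta = -16 * (12704) = -203264
Delta mod 19 = 17

Delta = 17 (mod 19)


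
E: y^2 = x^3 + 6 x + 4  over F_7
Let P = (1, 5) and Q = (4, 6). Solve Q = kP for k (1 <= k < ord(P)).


Enumerate multiples of P until we hit Q = (4, 6):
  1P = (1, 5)
  2P = (0, 5)
  3P = (6, 2)
  4P = (4, 1)
  5P = (3, 0)
  6P = (4, 6)
Match found at i = 6.

k = 6


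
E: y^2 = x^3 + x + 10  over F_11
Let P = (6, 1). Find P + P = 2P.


Doubling: s = (3 x1^2 + a) / (2 y1)
s = (3*6^2 + 1) / (2*1) mod 11 = 5
x3 = s^2 - 2 x1 mod 11 = 5^2 - 2*6 = 2
y3 = s (x1 - x3) - y1 mod 11 = 5 * (6 - 2) - 1 = 8

2P = (2, 8)


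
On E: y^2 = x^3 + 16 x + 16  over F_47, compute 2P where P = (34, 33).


Doubling: s = (3 x1^2 + a) / (2 y1)
s = (3*34^2 + 16) / (2*33) mod 47 = 30
x3 = s^2 - 2 x1 mod 47 = 30^2 - 2*34 = 33
y3 = s (x1 - x3) - y1 mod 47 = 30 * (34 - 33) - 33 = 44

2P = (33, 44)


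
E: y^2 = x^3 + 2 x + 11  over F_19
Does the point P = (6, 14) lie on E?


Check whether y^2 = x^3 + 2 x + 11 (mod 19) for (x, y) = (6, 14).
LHS: y^2 = 14^2 mod 19 = 6
RHS: x^3 + 2 x + 11 = 6^3 + 2*6 + 11 mod 19 = 11
LHS != RHS

No, not on the curve


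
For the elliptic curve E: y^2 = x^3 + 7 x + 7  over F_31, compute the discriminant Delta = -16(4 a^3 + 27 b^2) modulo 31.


4 a^3 + 27 b^2 = 4*7^3 + 27*7^2 = 1372 + 1323 = 2695
Delta = -16 * (2695) = -43120
Delta mod 31 = 1

Delta = 1 (mod 31)


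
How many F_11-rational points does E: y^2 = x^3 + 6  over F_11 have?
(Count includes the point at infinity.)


For each x in F_11, count y with y^2 = x^3 + 0 x + 6 mod 11:
  x = 2: RHS = 3, y in [5, 6]  -> 2 point(s)
  x = 3: RHS = 0, y in [0]  -> 1 point(s)
  x = 4: RHS = 4, y in [2, 9]  -> 2 point(s)
  x = 8: RHS = 1, y in [1, 10]  -> 2 point(s)
  x = 9: RHS = 9, y in [3, 8]  -> 2 point(s)
  x = 10: RHS = 5, y in [4, 7]  -> 2 point(s)
Affine points: 11. Add the point at infinity: total = 12.

#E(F_11) = 12


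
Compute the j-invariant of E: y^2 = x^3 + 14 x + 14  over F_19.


Delta = -16(4 a^3 + 27 b^2) mod 19 = 12
-1728 * (4 a)^3 = -1728 * (4*14)^3 mod 19 = 18
j = 18 * 12^(-1) mod 19 = 11

j = 11 (mod 19)


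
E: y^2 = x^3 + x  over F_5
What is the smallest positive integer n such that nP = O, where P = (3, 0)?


Compute successive multiples of P until we hit O:
  1P = (3, 0)
  2P = O

ord(P) = 2


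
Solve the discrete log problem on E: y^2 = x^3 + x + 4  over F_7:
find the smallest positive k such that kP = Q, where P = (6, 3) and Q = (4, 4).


Enumerate multiples of P until we hit Q = (4, 4):
  1P = (6, 3)
  2P = (4, 3)
  3P = (4, 4)
Match found at i = 3.

k = 3


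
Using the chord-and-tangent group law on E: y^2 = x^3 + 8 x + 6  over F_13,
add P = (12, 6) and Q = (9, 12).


P != Q, so use the chord formula.
s = (y2 - y1) / (x2 - x1) = (6) / (10) mod 13 = 11
x3 = s^2 - x1 - x2 mod 13 = 11^2 - 12 - 9 = 9
y3 = s (x1 - x3) - y1 mod 13 = 11 * (12 - 9) - 6 = 1

P + Q = (9, 1)


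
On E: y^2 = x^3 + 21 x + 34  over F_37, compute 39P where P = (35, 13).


k = 39 = 100111_2 (binary, LSB first: 111001)
Double-and-add from P = (35, 13):
  bit 0 = 1: acc = O + (35, 13) = (35, 13)
  bit 1 = 1: acc = (35, 13) + (13, 32) = (23, 17)
  bit 2 = 1: acc = (23, 17) + (12, 4) = (30, 5)
  bit 3 = 0: acc unchanged = (30, 5)
  bit 4 = 0: acc unchanged = (30, 5)
  bit 5 = 1: acc = (30, 5) + (36, 30) = (12, 33)

39P = (12, 33)


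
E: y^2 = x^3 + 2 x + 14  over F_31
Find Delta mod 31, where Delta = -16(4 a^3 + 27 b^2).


4 a^3 + 27 b^2 = 4*2^3 + 27*14^2 = 32 + 5292 = 5324
Delta = -16 * (5324) = -85184
Delta mod 31 = 4

Delta = 4 (mod 31)


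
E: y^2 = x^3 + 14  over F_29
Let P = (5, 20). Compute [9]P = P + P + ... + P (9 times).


k = 9 = 1001_2 (binary, LSB first: 1001)
Double-and-add from P = (5, 20):
  bit 0 = 1: acc = O + (5, 20) = (5, 20)
  bit 1 = 0: acc unchanged = (5, 20)
  bit 2 = 0: acc unchanged = (5, 20)
  bit 3 = 1: acc = (5, 20) + (13, 6) = (5, 9)

9P = (5, 9)


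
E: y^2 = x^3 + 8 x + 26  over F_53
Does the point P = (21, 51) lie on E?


Check whether y^2 = x^3 + 8 x + 26 (mod 53) for (x, y) = (21, 51).
LHS: y^2 = 51^2 mod 53 = 4
RHS: x^3 + 8 x + 26 = 21^3 + 8*21 + 26 mod 53 = 21
LHS != RHS

No, not on the curve


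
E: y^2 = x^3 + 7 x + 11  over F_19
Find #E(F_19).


For each x in F_19, count y with y^2 = x^3 + 7 x + 11 mod 19:
  x = 0: RHS = 11, y in [7, 12]  -> 2 point(s)
  x = 1: RHS = 0, y in [0]  -> 1 point(s)
  x = 5: RHS = 0, y in [0]  -> 1 point(s)
  x = 7: RHS = 4, y in [2, 17]  -> 2 point(s)
  x = 8: RHS = 9, y in [3, 16]  -> 2 point(s)
  x = 9: RHS = 5, y in [9, 10]  -> 2 point(s)
  x = 10: RHS = 17, y in [6, 13]  -> 2 point(s)
  x = 13: RHS = 0, y in [0]  -> 1 point(s)
  x = 16: RHS = 1, y in [1, 18]  -> 2 point(s)
Affine points: 15. Add the point at infinity: total = 16.

#E(F_19) = 16


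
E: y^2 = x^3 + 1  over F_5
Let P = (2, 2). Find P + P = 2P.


Doubling: s = (3 x1^2 + a) / (2 y1)
s = (3*2^2 + 0) / (2*2) mod 5 = 3
x3 = s^2 - 2 x1 mod 5 = 3^2 - 2*2 = 0
y3 = s (x1 - x3) - y1 mod 5 = 3 * (2 - 0) - 2 = 4

2P = (0, 4)


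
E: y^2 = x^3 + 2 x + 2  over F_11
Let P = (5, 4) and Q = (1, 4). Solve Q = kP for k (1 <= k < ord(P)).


Enumerate multiples of P until we hit Q = (1, 4):
  1P = (5, 4)
  2P = (1, 7)
  3P = (9, 10)
  4P = (2, 6)
  5P = (2, 5)
  6P = (9, 1)
  7P = (1, 4)
Match found at i = 7.

k = 7


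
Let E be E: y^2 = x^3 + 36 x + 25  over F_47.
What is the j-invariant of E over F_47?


Delta = -16(4 a^3 + 27 b^2) mod 47 = 35
-1728 * (4 a)^3 = -1728 * (4*36)^3 mod 47 = 15
j = 15 * 35^(-1) mod 47 = 34

j = 34 (mod 47)


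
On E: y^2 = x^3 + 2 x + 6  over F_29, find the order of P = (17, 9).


Compute successive multiples of P until we hit O:
  1P = (17, 9)
  2P = (1, 3)
  3P = (27, 9)
  4P = (14, 20)
  5P = (5, 5)
  6P = (20, 19)
  7P = (16, 4)
  8P = (21, 0)
  ... (continuing to 16P)
  16P = O

ord(P) = 16


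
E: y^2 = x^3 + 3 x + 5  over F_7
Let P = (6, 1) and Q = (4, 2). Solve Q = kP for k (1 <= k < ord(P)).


Enumerate multiples of P until we hit Q = (4, 2):
  1P = (6, 1)
  2P = (4, 5)
  3P = (1, 3)
  4P = (1, 4)
  5P = (4, 2)
Match found at i = 5.

k = 5


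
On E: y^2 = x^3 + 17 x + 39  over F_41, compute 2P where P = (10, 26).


Doubling: s = (3 x1^2 + a) / (2 y1)
s = (3*10^2 + 17) / (2*26) mod 41 = 40
x3 = s^2 - 2 x1 mod 41 = 40^2 - 2*10 = 22
y3 = s (x1 - x3) - y1 mod 41 = 40 * (10 - 22) - 26 = 27

2P = (22, 27)


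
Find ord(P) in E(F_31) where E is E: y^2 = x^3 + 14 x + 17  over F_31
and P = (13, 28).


Compute successive multiples of P until we hit O:
  1P = (13, 28)
  2P = (6, 10)
  3P = (30, 8)
  4P = (28, 17)
  5P = (9, 29)
  6P = (11, 18)
  7P = (1, 1)
  8P = (24, 17)
  ... (continuing to 27P)
  27P = O

ord(P) = 27


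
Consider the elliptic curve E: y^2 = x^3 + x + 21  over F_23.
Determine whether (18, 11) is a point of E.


Check whether y^2 = x^3 + 1 x + 21 (mod 23) for (x, y) = (18, 11).
LHS: y^2 = 11^2 mod 23 = 6
RHS: x^3 + 1 x + 21 = 18^3 + 1*18 + 21 mod 23 = 6
LHS = RHS

Yes, on the curve


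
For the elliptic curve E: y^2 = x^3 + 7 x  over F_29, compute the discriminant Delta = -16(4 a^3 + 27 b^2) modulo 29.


4 a^3 + 27 b^2 = 4*7^3 + 27*0^2 = 1372 + 0 = 1372
Delta = -16 * (1372) = -21952
Delta mod 29 = 1

Delta = 1 (mod 29)


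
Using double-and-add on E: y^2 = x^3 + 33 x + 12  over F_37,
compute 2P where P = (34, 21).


k = 2 = 10_2 (binary, LSB first: 01)
Double-and-add from P = (34, 21):
  bit 0 = 0: acc unchanged = O
  bit 1 = 1: acc = O + (2, 30) = (2, 30)

2P = (2, 30)


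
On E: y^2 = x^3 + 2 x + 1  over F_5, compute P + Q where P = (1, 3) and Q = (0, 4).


P != Q, so use the chord formula.
s = (y2 - y1) / (x2 - x1) = (1) / (4) mod 5 = 4
x3 = s^2 - x1 - x2 mod 5 = 4^2 - 1 - 0 = 0
y3 = s (x1 - x3) - y1 mod 5 = 4 * (1 - 0) - 3 = 1

P + Q = (0, 1)


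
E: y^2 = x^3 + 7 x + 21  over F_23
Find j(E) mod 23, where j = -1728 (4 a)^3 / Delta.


Delta = -16(4 a^3 + 27 b^2) mod 23 = 10
-1728 * (4 a)^3 = -1728 * (4*7)^3 mod 23 = 16
j = 16 * 10^(-1) mod 23 = 20

j = 20 (mod 23)


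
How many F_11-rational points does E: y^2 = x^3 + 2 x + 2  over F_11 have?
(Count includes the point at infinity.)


For each x in F_11, count y with y^2 = x^3 + 2 x + 2 mod 11:
  x = 1: RHS = 5, y in [4, 7]  -> 2 point(s)
  x = 2: RHS = 3, y in [5, 6]  -> 2 point(s)
  x = 5: RHS = 5, y in [4, 7]  -> 2 point(s)
  x = 9: RHS = 1, y in [1, 10]  -> 2 point(s)
Affine points: 8. Add the point at infinity: total = 9.

#E(F_11) = 9


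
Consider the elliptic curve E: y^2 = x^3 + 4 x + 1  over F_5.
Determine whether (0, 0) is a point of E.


Check whether y^2 = x^3 + 4 x + 1 (mod 5) for (x, y) = (0, 0).
LHS: y^2 = 0^2 mod 5 = 0
RHS: x^3 + 4 x + 1 = 0^3 + 4*0 + 1 mod 5 = 1
LHS != RHS

No, not on the curve


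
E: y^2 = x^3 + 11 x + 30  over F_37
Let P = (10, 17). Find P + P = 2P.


Doubling: s = (3 x1^2 + a) / (2 y1)
s = (3*10^2 + 11) / (2*17) mod 37 = 32
x3 = s^2 - 2 x1 mod 37 = 32^2 - 2*10 = 5
y3 = s (x1 - x3) - y1 mod 37 = 32 * (10 - 5) - 17 = 32

2P = (5, 32)


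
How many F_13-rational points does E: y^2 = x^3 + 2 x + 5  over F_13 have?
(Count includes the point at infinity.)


For each x in F_13, count y with y^2 = x^3 + 2 x + 5 mod 13:
  x = 2: RHS = 4, y in [2, 11]  -> 2 point(s)
  x = 3: RHS = 12, y in [5, 8]  -> 2 point(s)
  x = 4: RHS = 12, y in [5, 8]  -> 2 point(s)
  x = 5: RHS = 10, y in [6, 7]  -> 2 point(s)
  x = 6: RHS = 12, y in [5, 8]  -> 2 point(s)
  x = 8: RHS = 0, y in [0]  -> 1 point(s)
Affine points: 11. Add the point at infinity: total = 12.

#E(F_13) = 12


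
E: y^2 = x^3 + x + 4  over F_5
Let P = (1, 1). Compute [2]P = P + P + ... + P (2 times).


k = 2 = 10_2 (binary, LSB first: 01)
Double-and-add from P = (1, 1):
  bit 0 = 0: acc unchanged = O
  bit 1 = 1: acc = O + (2, 2) = (2, 2)

2P = (2, 2)


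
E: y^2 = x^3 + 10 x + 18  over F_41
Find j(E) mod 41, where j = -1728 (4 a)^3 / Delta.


Delta = -16(4 a^3 + 27 b^2) mod 41 = 7
-1728 * (4 a)^3 = -1728 * (4*10)^3 mod 41 = 6
j = 6 * 7^(-1) mod 41 = 36

j = 36 (mod 41)


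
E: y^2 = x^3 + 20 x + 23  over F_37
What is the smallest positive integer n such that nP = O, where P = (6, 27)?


Compute successive multiples of P until we hit O:
  1P = (6, 27)
  2P = (26, 27)
  3P = (5, 10)
  4P = (19, 11)
  5P = (33, 29)
  6P = (1, 9)
  7P = (3, 6)
  8P = (3, 31)
  ... (continuing to 15P)
  15P = O

ord(P) = 15


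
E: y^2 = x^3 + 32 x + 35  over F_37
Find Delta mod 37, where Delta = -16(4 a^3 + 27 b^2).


4 a^3 + 27 b^2 = 4*32^3 + 27*35^2 = 131072 + 33075 = 164147
Delta = -16 * (164147) = -2626352
Delta mod 37 = 19

Delta = 19 (mod 37)


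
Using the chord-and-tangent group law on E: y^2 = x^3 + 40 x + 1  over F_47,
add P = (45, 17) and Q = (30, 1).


P != Q, so use the chord formula.
s = (y2 - y1) / (x2 - x1) = (31) / (32) mod 47 = 23
x3 = s^2 - x1 - x2 mod 47 = 23^2 - 45 - 30 = 31
y3 = s (x1 - x3) - y1 mod 47 = 23 * (45 - 31) - 17 = 23

P + Q = (31, 23)


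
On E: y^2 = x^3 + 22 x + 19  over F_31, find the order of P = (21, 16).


Compute successive multiples of P until we hit O:
  1P = (21, 16)
  2P = (9, 4)
  3P = (2, 3)
  4P = (18, 4)
  5P = (8, 5)
  6P = (4, 27)
  7P = (15, 2)
  8P = (28, 9)
  ... (continuing to 31P)
  31P = O

ord(P) = 31


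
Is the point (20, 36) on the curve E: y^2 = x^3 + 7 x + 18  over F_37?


Check whether y^2 = x^3 + 7 x + 18 (mod 37) for (x, y) = (20, 36).
LHS: y^2 = 36^2 mod 37 = 1
RHS: x^3 + 7 x + 18 = 20^3 + 7*20 + 18 mod 37 = 18
LHS != RHS

No, not on the curve


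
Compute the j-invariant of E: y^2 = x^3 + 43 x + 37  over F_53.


Delta = -16(4 a^3 + 27 b^2) mod 53 = 48
-1728 * (4 a)^3 = -1728 * (4*43)^3 mod 53 = 27
j = 27 * 48^(-1) mod 53 = 37

j = 37 (mod 53)


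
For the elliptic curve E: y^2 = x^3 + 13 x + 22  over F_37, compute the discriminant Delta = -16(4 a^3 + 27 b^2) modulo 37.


4 a^3 + 27 b^2 = 4*13^3 + 27*22^2 = 8788 + 13068 = 21856
Delta = -16 * (21856) = -349696
Delta mod 37 = 28

Delta = 28 (mod 37)


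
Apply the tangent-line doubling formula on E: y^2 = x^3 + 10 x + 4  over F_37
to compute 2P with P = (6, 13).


Doubling: s = (3 x1^2 + a) / (2 y1)
s = (3*6^2 + 10) / (2*13) mod 37 = 33
x3 = s^2 - 2 x1 mod 37 = 33^2 - 2*6 = 4
y3 = s (x1 - x3) - y1 mod 37 = 33 * (6 - 4) - 13 = 16

2P = (4, 16)


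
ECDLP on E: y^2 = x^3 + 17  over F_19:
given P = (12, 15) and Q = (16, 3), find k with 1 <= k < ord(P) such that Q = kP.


Enumerate multiples of P until we hit Q = (16, 3):
  1P = (12, 15)
  2P = (4, 9)
  3P = (0, 13)
  4P = (16, 16)
  5P = (16, 3)
Match found at i = 5.

k = 5


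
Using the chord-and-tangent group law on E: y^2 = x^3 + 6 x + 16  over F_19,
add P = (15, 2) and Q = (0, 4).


P != Q, so use the chord formula.
s = (y2 - y1) / (x2 - x1) = (2) / (4) mod 19 = 10
x3 = s^2 - x1 - x2 mod 19 = 10^2 - 15 - 0 = 9
y3 = s (x1 - x3) - y1 mod 19 = 10 * (15 - 9) - 2 = 1

P + Q = (9, 1)
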